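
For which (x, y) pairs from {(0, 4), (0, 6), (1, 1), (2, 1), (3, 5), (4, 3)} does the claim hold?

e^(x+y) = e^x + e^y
Testing each pair:
(0, 4): LHS = e^4 ≈ 54.6, RHS = 1 + e^4 ≈ 55.6 → fails
(0, 6): LHS = e^6 ≈ 403.4, RHS = 1 + e^6 ≈ 404.4 → fails
(1, 1): LHS = e^2 ≈ 7.389, RHS = 2·e ≈ 5.437 → fails
(2, 1): LHS = e^3 ≈ 20.09, RHS = e + e^2 ≈ 10.11 → fails
(3, 5): LHS = e^8 ≈ 2981, RHS = e^3 + e^5 ≈ 168.5 → fails
(4, 3): LHS = e^7 ≈ 1097, RHS = e^3 + e^4 ≈ 74.68 → fails

No pair satisfies the claim.

Answer: None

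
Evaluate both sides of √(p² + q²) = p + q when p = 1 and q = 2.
LHS = √(1² + 2²) = √(5) ≈ 2.236
RHS = 1 + 2 = 3

LHS ≠ RHS (they differ by about 0.7639), so the equation does not hold here.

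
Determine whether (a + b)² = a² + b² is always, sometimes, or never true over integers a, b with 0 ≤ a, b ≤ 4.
It holds at (a, b) = (3, 0) (both sides equal 9), but fails at (a, b) = (1, 1) (LHS = 4, RHS = 2).

Answer: Sometimes true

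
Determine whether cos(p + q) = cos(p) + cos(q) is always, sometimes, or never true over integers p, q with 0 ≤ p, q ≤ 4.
Never true

The claim fails for every pair in the range. For instance at (p, q) = (0, 1): LHS = cos(1) ≈ 0.5403, RHS = cos(1) + 1 ≈ 1.54.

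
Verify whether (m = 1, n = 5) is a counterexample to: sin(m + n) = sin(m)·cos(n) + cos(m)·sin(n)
Substituting m = 1, n = 5:
LHS = sin(1 + 5) = sin(6) ≈ -0.2794
RHS = sin(1)·cos(5) + cos(1)·sin(5) = sin(5)·cos(1) + sin(1)·cos(5) ≈ -0.2794

The sides agree, so this pair does not disprove the claim.

Answer: No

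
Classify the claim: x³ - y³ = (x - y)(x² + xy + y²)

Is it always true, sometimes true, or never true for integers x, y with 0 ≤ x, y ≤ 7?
The identity holds for every pair in the range. For instance at (x, y) = (4, 1): both sides equal 63.

Answer: Always true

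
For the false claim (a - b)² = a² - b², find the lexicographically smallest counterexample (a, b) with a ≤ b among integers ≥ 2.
(a, b) = (2, 3)

At (2, 2): both sides equal 0, so it holds there.

Substituting (2, 3) into the claim:
LHS = (2 - 3)² = 1
RHS = 2² - 3² = -5

Since LHS ≠ RHS, this pair disproves the claim, and no lexicographically smaller pair (a ≤ b, integers ≥ 2) does.

For instance (2, 9) is also a counterexample (LHS = 49, RHS = -77), but it's lexicographically larger.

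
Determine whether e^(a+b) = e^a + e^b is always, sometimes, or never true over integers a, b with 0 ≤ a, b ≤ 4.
The claim fails for every pair in the range. For instance at (a, b) = (1, 3): LHS = e^4 ≈ 54.6, RHS = e + e^3 ≈ 22.8.

Answer: Never true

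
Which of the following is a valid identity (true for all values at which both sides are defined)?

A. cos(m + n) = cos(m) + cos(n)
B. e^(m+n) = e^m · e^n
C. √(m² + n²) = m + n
B

A: fails at (4, 6) — LHS = cos(10) ≈ -0.8391, RHS = cos(4) + cos(6) ≈ 0.3065.
B: holds — e.g. at (1, 1), both sides equal e^2 ≈ 7.389.
C: fails at (1, 4) — LHS = √(17) ≈ 4.123, RHS = 5.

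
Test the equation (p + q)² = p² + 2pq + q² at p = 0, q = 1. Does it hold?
Holds

Substituting p = 0, q = 1:

LHS = (0 + 1)² = 1
RHS = 0² + 2·0·1 + 1² = 1

LHS = RHS, so the equation holds at this point.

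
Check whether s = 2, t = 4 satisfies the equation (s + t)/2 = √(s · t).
Substituting s = 2, t = 4:

LHS = (2 + 4)/2 = 3
RHS = √(2 · 4) = 2·√(2) ≈ 2.828

LHS ≠ RHS, so the equation does not hold at this point.

Answer: Fails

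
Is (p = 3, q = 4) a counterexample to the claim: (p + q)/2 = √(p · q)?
Yes

Substituting p = 3, q = 4:
LHS = (3 + 4)/2 = 7/2
RHS = √(3 · 4) = 2·√(3) ≈ 3.464

Since LHS ≠ RHS, this pair disproves the claim.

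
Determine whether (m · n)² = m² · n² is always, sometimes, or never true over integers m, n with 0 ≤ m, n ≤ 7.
Always true

The identity holds for every pair in the range. For instance at (m, n) = (4, 3): both sides equal 144.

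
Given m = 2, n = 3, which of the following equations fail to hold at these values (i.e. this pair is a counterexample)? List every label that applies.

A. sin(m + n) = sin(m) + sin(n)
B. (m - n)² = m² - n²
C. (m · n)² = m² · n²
Evaluating each claim at the given values:
A. LHS = sin(5) ≈ -0.9589, RHS = sin(3) + sin(2) ≈ 1.05 → fails here (LHS ≠ RHS)
B. LHS = 1, RHS = -5 → fails here (LHS ≠ RHS)
C. LHS = 36, RHS = 36 → holds here (LHS = RHS)

Answer: A, B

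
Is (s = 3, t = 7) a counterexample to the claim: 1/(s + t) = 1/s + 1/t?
Substituting s = 3, t = 7:
LHS = 1/(3 + 7) = 1/10
RHS = 1/3 + 1/7 = 10/21

Since LHS ≠ RHS, this pair disproves the claim.

Answer: Yes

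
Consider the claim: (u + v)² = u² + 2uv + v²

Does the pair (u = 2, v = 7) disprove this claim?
No

Substituting u = 2, v = 7:
LHS = (2 + 7)² = 81
RHS = 2² + 2·2·7 + 7² = 81

The sides agree, so this pair does not disprove the claim.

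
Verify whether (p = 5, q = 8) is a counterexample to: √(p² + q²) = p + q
Substituting p = 5, q = 8:
LHS = √(5² + 8²) = √(89) ≈ 9.434
RHS = 5 + 8 = 13

Since LHS ≠ RHS, this pair disproves the claim.

Answer: Yes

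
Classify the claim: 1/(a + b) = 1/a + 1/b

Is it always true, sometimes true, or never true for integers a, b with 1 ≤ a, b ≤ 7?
The claim fails for every pair in the range. For instance at (a, b) = (5, 3): LHS = 1/8, RHS = 8/15.

Answer: Never true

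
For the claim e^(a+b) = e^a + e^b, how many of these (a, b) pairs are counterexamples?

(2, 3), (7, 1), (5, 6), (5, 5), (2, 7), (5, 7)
Testing each pair:
(2, 3): LHS = e^5 ≈ 148.4, RHS = e^2 + e^3 ≈ 27.47 → counterexample
(7, 1): LHS = e^8 ≈ 2981, RHS = e + e^7 ≈ 1099 → counterexample
(5, 6): LHS = e^11 ≈ 59874.1, RHS = e^5 + e^6 ≈ 551.8 → counterexample
(5, 5): LHS = e^10 ≈ 22026.5, RHS = 2·e^5 ≈ 296.8 → counterexample
(2, 7): LHS = e^9 ≈ 8103, RHS = e^2 + e^7 ≈ 1104 → counterexample
(5, 7): LHS = e^12 ≈ 162754.8, RHS = e^5 + e^7 ≈ 1245 → counterexample

That makes 6 counterexamples.

Answer: 6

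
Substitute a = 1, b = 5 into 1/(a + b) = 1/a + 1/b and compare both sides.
LHS = 1/(1 + 5) = 1/6
RHS = 1/1 + 1/5 = 6/5

LHS ≠ RHS, so the equation does not hold here.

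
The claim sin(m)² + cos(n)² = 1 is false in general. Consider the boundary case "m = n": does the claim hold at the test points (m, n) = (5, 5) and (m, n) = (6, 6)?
At (5, 5): LHS = cos(5)² + sin(5)² = 1, RHS = 1 → equal
At (6, 6): LHS = sin(6)² + cos(6)² = 1, RHS = 1 → equal

So the claim does hold at both of these boundary points, even though it is not an identity.

Answer: Yes, holds at both test points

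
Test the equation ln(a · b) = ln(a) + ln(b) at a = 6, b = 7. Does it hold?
Holds

Substituting a = 6, b = 7:

LHS = ln(6 · 7) = ln(42) ≈ 3.738
RHS = ln(6) + ln(7) ≈ 3.738

LHS = RHS, so the equation holds at this point.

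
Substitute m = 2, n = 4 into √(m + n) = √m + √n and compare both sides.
LHS = √(2 + 4) = √(6) ≈ 2.449
RHS = √2 + √4 = √(2) + 2 ≈ 3.414

LHS ≠ RHS (they differ by about 0.9647), so the equation does not hold here.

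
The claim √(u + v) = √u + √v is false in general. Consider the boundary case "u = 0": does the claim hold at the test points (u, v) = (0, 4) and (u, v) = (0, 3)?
Yes, holds at both test points

At (0, 4): LHS = 2, RHS = 2 → equal
At (0, 3): LHS = √(3) ≈ 1.732, RHS = √(3) ≈ 1.732 → equal

So the claim does hold at both of these boundary points, even though it is not an identity.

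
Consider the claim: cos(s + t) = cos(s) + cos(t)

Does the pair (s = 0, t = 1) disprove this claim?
Yes

Substituting s = 0, t = 1:
LHS = cos(0 + 1) = cos(1) ≈ 0.5403
RHS = cos(0) + cos(1) = cos(1) + 1 ≈ 1.54

Since LHS ≠ RHS, this pair disproves the claim.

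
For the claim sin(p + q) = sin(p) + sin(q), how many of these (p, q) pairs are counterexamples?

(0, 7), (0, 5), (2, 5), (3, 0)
1

Testing each pair:
(0, 7): LHS = sin(7) ≈ 0.657, RHS = sin(7) ≈ 0.657 → satisfies claim
(0, 5): LHS = sin(5) ≈ -0.9589, RHS = sin(5) ≈ -0.9589 → satisfies claim
(2, 5): LHS = sin(7) ≈ 0.657, RHS = sin(5) + sin(2) ≈ -0.04963 → counterexample
(3, 0): LHS = sin(3) ≈ 0.1411, RHS = sin(3) ≈ 0.1411 → satisfies claim

That makes 1 counterexample.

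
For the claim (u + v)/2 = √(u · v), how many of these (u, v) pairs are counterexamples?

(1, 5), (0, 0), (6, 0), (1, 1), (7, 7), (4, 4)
Testing each pair:
(1, 5): LHS = 3, RHS = √(5) ≈ 2.236 → counterexample
(0, 0): LHS = 0, RHS = 0 → satisfies claim
(6, 0): LHS = 3, RHS = 0 → counterexample
(1, 1): LHS = 1, RHS = 1 → satisfies claim
(7, 7): LHS = 7, RHS = 7 → satisfies claim
(4, 4): LHS = 4, RHS = 4 → satisfies claim

That makes 2 counterexamples.

Answer: 2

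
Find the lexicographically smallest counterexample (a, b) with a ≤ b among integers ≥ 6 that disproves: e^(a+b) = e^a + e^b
(a, b) = (6, 6)

Substituting (6, 6) into the claim:
LHS = e^(6+6) = e^12 ≈ 162754.8
RHS = e^6 + e^6 = 2·e^6 ≈ 806.9

Since LHS ≠ RHS, this pair disproves the claim, and no lexicographically smaller pair (a ≤ b, integers ≥ 6) does.

For instance (7, 13) is also a counterexample (LHS = e^20 ≈ 485165195.4, RHS = e^7 + e^13 ≈ 443510.0), but it's lexicographically larger.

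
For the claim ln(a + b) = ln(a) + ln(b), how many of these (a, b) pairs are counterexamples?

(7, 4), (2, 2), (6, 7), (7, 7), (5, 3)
Testing each pair:
(7, 4): LHS = ln(11) ≈ 2.398, RHS = ln(4) + ln(7) ≈ 3.332 → counterexample
(2, 2): LHS = ln(4) ≈ 1.386, RHS = 2·ln(2) ≈ 1.386 → satisfies claim
(6, 7): LHS = ln(13) ≈ 2.565, RHS = ln(6) + ln(7) ≈ 3.738 → counterexample
(7, 7): LHS = ln(14) ≈ 2.639, RHS = 2·ln(7) ≈ 3.892 → counterexample
(5, 3): LHS = ln(8) ≈ 2.079, RHS = ln(3) + ln(5) ≈ 2.708 → counterexample

That makes 4 counterexamples.

Answer: 4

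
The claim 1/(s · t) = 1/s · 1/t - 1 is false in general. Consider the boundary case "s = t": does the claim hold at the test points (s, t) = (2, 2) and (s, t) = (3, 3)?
At (2, 2): LHS = 1/4 ≠ RHS = -3/4
At (3, 3): LHS = 1/9 ≠ RHS = -8/9

Answer: No, fails at both test points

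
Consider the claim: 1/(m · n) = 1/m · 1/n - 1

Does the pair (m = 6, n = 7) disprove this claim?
Yes

Substituting m = 6, n = 7:
LHS = 1/(6 · 7) = 1/42
RHS = 1/6 · 1/7 - 1 = -41/42

Since LHS ≠ RHS, this pair disproves the claim.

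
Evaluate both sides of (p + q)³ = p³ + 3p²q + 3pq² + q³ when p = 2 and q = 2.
LHS = (2 + 2)³ = 64
RHS = 2³ + 3·2²·2 + 3·2·2² + 2³ = 64

LHS = RHS: the two sides agree.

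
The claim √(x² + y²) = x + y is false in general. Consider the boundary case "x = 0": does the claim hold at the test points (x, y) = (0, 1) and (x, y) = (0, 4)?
Yes, holds at both test points

At (0, 1): LHS = 1, RHS = 1 → equal
At (0, 4): LHS = 4, RHS = 4 → equal

So the claim does hold at both of these boundary points, even though it is not an identity.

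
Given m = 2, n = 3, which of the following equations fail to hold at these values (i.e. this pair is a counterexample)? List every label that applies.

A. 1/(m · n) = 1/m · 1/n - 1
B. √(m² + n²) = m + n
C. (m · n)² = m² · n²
A, B

Evaluating each claim at the given values:
A. LHS = 1/6, RHS = -5/6 → fails here (LHS ≠ RHS)
B. LHS = √(13) ≈ 3.606, RHS = 5 → fails here (LHS ≠ RHS)
C. LHS = 36, RHS = 36 → holds here (LHS = RHS)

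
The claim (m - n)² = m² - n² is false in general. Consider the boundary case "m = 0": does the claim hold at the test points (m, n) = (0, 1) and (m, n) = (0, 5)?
No, fails at both test points

At (0, 1): LHS = 1 ≠ RHS = -1
At (0, 5): LHS = 25 ≠ RHS = -25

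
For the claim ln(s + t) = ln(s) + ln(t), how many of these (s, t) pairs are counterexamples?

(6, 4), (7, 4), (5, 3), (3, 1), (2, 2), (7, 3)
5

Testing each pair:
(6, 4): LHS = ln(10) ≈ 2.303, RHS = ln(4) + ln(6) ≈ 3.178 → counterexample
(7, 4): LHS = ln(11) ≈ 2.398, RHS = ln(4) + ln(7) ≈ 3.332 → counterexample
(5, 3): LHS = ln(8) ≈ 2.079, RHS = ln(3) + ln(5) ≈ 2.708 → counterexample
(3, 1): LHS = ln(4) ≈ 1.386, RHS = ln(3) ≈ 1.099 → counterexample
(2, 2): LHS = ln(4) ≈ 1.386, RHS = 2·ln(2) ≈ 1.386 → satisfies claim
(7, 3): LHS = ln(10) ≈ 2.303, RHS = ln(3) + ln(7) ≈ 3.045 → counterexample

That makes 5 counterexamples.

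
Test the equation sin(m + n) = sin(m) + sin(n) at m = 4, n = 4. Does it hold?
Fails

Substituting m = 4, n = 4:

LHS = sin(4 + 4) = sin(8) ≈ 0.9894
RHS = sin(4) + sin(4) = 2·sin(4) ≈ -1.514

LHS ≠ RHS, so the equation does not hold at this point.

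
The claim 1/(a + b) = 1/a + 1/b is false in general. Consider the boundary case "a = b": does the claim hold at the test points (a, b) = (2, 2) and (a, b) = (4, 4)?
No, fails at both test points

At (2, 2): LHS = 1/4 ≠ RHS = 1
At (4, 4): LHS = 1/8 ≠ RHS = 1/2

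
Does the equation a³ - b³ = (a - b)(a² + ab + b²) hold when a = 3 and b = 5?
Substituting a = 3, b = 5:

LHS = 3³ - 5³ = -98
RHS = (3 - 5)(3² + 3·5 + 5²) = -98

LHS = RHS, so the equation holds at this point.

Answer: Holds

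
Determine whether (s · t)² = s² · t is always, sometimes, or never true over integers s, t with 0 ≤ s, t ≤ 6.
It holds at (s, t) = (0, 0) (both sides equal 0), but fails at (s, t) = (4, 3) (LHS = 144, RHS = 48).

Answer: Sometimes true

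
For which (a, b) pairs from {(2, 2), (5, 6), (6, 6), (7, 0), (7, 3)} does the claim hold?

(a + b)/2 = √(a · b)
Testing each pair:
(2, 2): LHS = 2, RHS = 2 → holds
(5, 6): LHS = 11/2, RHS = √(30) ≈ 5.477 → fails
(6, 6): LHS = 6, RHS = 6 → holds
(7, 0): LHS = 7/2, RHS = 0 → fails
(7, 3): LHS = 5, RHS = √(21) ≈ 4.583 → fails

2 of 5 pairs satisfy the claim.

Answer: (2, 2), (6, 6)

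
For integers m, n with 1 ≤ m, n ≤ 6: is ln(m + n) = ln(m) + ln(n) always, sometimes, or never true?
Sometimes true

It holds at (m, n) = (2, 2) (both sides equal ln(4) ≈ 1.386), but fails at (m, n) = (6, 5) (LHS = ln(11) ≈ 2.398, RHS = ln(5) + ln(6) ≈ 3.401).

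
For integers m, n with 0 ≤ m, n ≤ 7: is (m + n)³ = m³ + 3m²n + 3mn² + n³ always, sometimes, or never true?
The identity holds for every pair in the range. For instance at (m, n) = (2, 3): both sides equal 125.

Answer: Always true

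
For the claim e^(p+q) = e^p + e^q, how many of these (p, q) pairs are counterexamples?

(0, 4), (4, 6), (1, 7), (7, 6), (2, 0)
Testing each pair:
(0, 4): LHS = e^4 ≈ 54.6, RHS = 1 + e^4 ≈ 55.6 → counterexample
(4, 6): LHS = e^10 ≈ 22026.5, RHS = e^4 + e^6 ≈ 458 → counterexample
(1, 7): LHS = e^8 ≈ 2981, RHS = e + e^7 ≈ 1099 → counterexample
(7, 6): LHS = e^13 ≈ 442413.4, RHS = e^6 + e^7 ≈ 1500 → counterexample
(2, 0): LHS = e^2 ≈ 7.389, RHS = 1 + e^2 ≈ 8.389 → counterexample

That makes 5 counterexamples.

Answer: 5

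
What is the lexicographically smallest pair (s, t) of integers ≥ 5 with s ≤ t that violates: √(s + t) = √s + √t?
Substituting (5, 5) into the claim:
LHS = √(5 + 5) = √(10) ≈ 3.162
RHS = √5 + √5 = 2·√(5) ≈ 4.472

Since LHS ≠ RHS, this pair disproves the claim, and no lexicographically smaller pair (s ≤ t, integers ≥ 5) does.

For instance (10, 12) is also a counterexample (LHS = √(22) ≈ 4.69, RHS = √(10) + 2·√(3) ≈ 6.626), but it's lexicographically larger.

Answer: (s, t) = (5, 5)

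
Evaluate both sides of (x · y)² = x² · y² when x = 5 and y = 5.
LHS = (5 · 5)² = 625
RHS = 5² · 5² = 625

LHS = RHS: the two sides agree.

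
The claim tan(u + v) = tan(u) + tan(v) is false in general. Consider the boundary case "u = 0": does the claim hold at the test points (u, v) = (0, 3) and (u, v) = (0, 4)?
Yes, holds at both test points

At (0, 3): LHS = tan(3) ≈ -0.1425, RHS = tan(3) ≈ -0.1425 → equal
At (0, 4): LHS = tan(4) ≈ 1.158, RHS = tan(4) ≈ 1.158 → equal

So the claim does hold at both of these boundary points, even though it is not an identity.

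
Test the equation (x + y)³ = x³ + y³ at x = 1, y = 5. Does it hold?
Substituting x = 1, y = 5:

LHS = (1 + 5)³ = 216
RHS = 1³ + 5³ = 126

LHS ≠ RHS, so the equation does not hold at this point.

Answer: Fails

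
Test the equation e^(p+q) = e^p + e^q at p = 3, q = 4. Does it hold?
Substituting p = 3, q = 4:

LHS = e^(3+4) = e^7 ≈ 1097
RHS = e^3 + e^4 ≈ 74.68

LHS ≠ RHS, so the equation does not hold at this point.

Answer: Fails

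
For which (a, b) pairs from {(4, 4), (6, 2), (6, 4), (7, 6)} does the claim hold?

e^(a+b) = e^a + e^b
None

Testing each pair:
(4, 4): LHS = e^8 ≈ 2981, RHS = 2·e^4 ≈ 109.2 → fails
(6, 2): LHS = e^8 ≈ 2981, RHS = e^2 + e^6 ≈ 410.8 → fails
(6, 4): LHS = e^10 ≈ 22026.5, RHS = e^4 + e^6 ≈ 458 → fails
(7, 6): LHS = e^13 ≈ 442413.4, RHS = e^6 + e^7 ≈ 1500 → fails

No pair satisfies the claim.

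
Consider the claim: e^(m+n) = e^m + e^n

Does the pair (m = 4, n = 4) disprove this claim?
Yes

Substituting m = 4, n = 4:
LHS = e^(4+4) = e^8 ≈ 2981
RHS = e^4 + e^4 = 2·e^4 ≈ 109.2

Since LHS ≠ RHS, this pair disproves the claim.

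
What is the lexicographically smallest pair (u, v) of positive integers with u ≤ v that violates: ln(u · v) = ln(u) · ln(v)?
(u, v) = (1, 2)

At (1, 1): both sides equal 0, so it holds there.

Substituting (1, 2) into the claim:
LHS = ln(1 · 2) = ln(2) ≈ 0.6931
RHS = ln(1) · ln(2) = 0

Since LHS ≠ RHS, this pair disproves the claim, and no lexicographically smaller pair (u ≤ v, positive integers) does.

For instance (7, 7) is also a counterexample (LHS = ln(49) ≈ 3.892, RHS = ln(7)² ≈ 3.787), but it's lexicographically larger.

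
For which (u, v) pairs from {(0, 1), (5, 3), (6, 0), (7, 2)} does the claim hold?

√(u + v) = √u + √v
(0, 1), (6, 0)

Testing each pair:
(0, 1): LHS = 1, RHS = 1 → holds
(5, 3): LHS = 2·√(2) ≈ 2.828, RHS = √(3) + √(5) ≈ 3.968 → fails
(6, 0): LHS = √(6) ≈ 2.449, RHS = √(6) ≈ 2.449 → holds
(7, 2): LHS = 3, RHS = √(2) + √(7) ≈ 4.06 → fails

2 of 4 pairs satisfy the claim.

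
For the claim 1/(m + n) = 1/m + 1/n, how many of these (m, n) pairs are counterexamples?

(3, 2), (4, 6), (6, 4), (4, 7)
Testing each pair:
(3, 2): LHS = 1/5, RHS = 5/6 → counterexample
(4, 6): LHS = 1/10, RHS = 5/12 → counterexample
(6, 4): LHS = 1/10, RHS = 5/12 → counterexample
(4, 7): LHS = 1/11, RHS = 11/28 → counterexample

That makes 4 counterexamples.

Answer: 4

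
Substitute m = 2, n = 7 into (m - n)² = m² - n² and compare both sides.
LHS = (2 - 7)² = 25
RHS = 2² - 7² = -45

LHS ≠ RHS, so the equation does not hold here.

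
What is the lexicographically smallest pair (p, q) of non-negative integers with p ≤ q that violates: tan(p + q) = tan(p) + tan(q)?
At (0, 4): both sides equal tan(4) ≈ 1.158, so it holds there.

Substituting (1, 1) into the claim:
LHS = tan(1 + 1) = tan(2) ≈ -2.185
RHS = tan(1) + tan(1) = 2·tan(1) ≈ 3.115

Since LHS ≠ RHS, this pair disproves the claim, and no lexicographically smaller pair (p ≤ q, non-negative integers) does.

For instance (5, 7) is also a counterexample (LHS = tan(12) ≈ -0.6359, RHS = tan(5) + tan(7) ≈ -2.509), but it's lexicographically larger.

Answer: (p, q) = (1, 1)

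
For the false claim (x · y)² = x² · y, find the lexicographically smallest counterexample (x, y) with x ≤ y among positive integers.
At (1, 1): both sides equal 1, so it holds there.

Substituting (1, 2) into the claim:
LHS = (1 · 2)² = 4
RHS = 1² · 2 = 2

Since LHS ≠ RHS, this pair disproves the claim, and no lexicographically smaller pair (x ≤ y, positive integers) does.

For instance (2, 3) is also a counterexample (LHS = 36, RHS = 12), but it's lexicographically larger.

Answer: (x, y) = (1, 2)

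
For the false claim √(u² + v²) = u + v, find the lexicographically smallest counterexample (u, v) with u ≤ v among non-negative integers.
(u, v) = (1, 1)

At (0, 1): both sides equal 1, so it holds there.
At (0, 3): both sides equal 3, so it holds there.

Substituting (1, 1) into the claim:
LHS = √(1² + 1²) = √(2) ≈ 1.414
RHS = 1 + 1 = 2

Since LHS ≠ RHS, this pair disproves the claim, and no lexicographically smaller pair (u ≤ v, non-negative integers) does.

For instance (4, 5) is also a counterexample (LHS = √(41) ≈ 6.403, RHS = 9), but it's lexicographically larger.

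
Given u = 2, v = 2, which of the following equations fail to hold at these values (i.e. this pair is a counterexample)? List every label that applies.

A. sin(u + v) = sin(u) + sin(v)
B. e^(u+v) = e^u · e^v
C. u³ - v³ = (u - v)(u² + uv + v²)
A

Evaluating each claim at the given values:
A. LHS = sin(4) ≈ -0.7568, RHS = 2·sin(2) ≈ 1.819 → fails here (LHS ≠ RHS)
B. LHS = e^4 ≈ 54.6, RHS = e^4 ≈ 54.6 → holds here (LHS = RHS)
C. LHS = 0, RHS = 0 → holds here (LHS = RHS)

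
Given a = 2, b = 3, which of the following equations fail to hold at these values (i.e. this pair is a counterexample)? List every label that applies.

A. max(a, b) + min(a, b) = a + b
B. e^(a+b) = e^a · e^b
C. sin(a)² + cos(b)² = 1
C

Evaluating each claim at the given values:
A. LHS = 5, RHS = 5 → holds here (LHS = RHS)
B. LHS = e^5 ≈ 148.4, RHS = e^5 ≈ 148.4 → holds here (LHS = RHS)
C. LHS = sin(2)² + cos(3)² ≈ 1.807, RHS = 1 → fails here (LHS ≠ RHS)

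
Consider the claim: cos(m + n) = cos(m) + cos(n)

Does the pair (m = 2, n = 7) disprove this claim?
Yes

Substituting m = 2, n = 7:
LHS = cos(2 + 7) = cos(9) ≈ -0.9111
RHS = cos(2) + cos(7) ≈ 0.3378

Since LHS ≠ RHS, this pair disproves the claim.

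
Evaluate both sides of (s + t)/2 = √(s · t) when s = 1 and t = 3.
LHS = (1 + 3)/2 = 2
RHS = √(1 · 3) = √(3) ≈ 1.732

LHS ≠ RHS (they differ by about 0.2679), so the equation does not hold here.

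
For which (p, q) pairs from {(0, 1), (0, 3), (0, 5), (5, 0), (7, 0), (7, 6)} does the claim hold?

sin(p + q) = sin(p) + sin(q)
(0, 1), (0, 3), (0, 5), (5, 0), (7, 0)

Testing each pair:
(0, 1): LHS = sin(1) ≈ 0.8415, RHS = sin(1) ≈ 0.8415 → holds
(0, 3): LHS = sin(3) ≈ 0.1411, RHS = sin(3) ≈ 0.1411 → holds
(0, 5): LHS = sin(5) ≈ -0.9589, RHS = sin(5) ≈ -0.9589 → holds
(5, 0): LHS = sin(5) ≈ -0.9589, RHS = sin(5) ≈ -0.9589 → holds
(7, 0): LHS = sin(7) ≈ 0.657, RHS = sin(7) ≈ 0.657 → holds
(7, 6): LHS = sin(13) ≈ 0.4202, RHS = sin(6) + sin(7) ≈ 0.3776 → fails

5 of 6 pairs satisfy the claim.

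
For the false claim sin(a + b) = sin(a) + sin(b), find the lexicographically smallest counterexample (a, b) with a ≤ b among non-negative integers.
(a, b) = (1, 1)

At (0, 2): both sides equal sin(2) ≈ 0.9093, so it holds there.

Substituting (1, 1) into the claim:
LHS = sin(1 + 1) = sin(2) ≈ 0.9093
RHS = sin(1) + sin(1) = 2·sin(1) ≈ 1.683

Since LHS ≠ RHS, this pair disproves the claim, and no lexicographically smaller pair (a ≤ b, non-negative integers) does.

For instance (5, 5) is also a counterexample (LHS = sin(10) ≈ -0.544, RHS = 2·sin(5) ≈ -1.918), but it's lexicographically larger.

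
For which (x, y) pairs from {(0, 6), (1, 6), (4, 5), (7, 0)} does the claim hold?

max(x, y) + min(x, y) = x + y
All pairs

Testing each pair:
(0, 6): LHS = 6, RHS = 6 → holds
(1, 6): LHS = 7, RHS = 7 → holds
(4, 5): LHS = 9, RHS = 9 → holds
(7, 0): LHS = 7, RHS = 7 → holds

Every pair satisfies the claim.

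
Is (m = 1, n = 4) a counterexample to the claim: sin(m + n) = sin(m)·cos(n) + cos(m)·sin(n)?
No

Substituting m = 1, n = 4:
LHS = sin(1 + 4) = sin(5) ≈ -0.9589
RHS = sin(1)·cos(4) + cos(1)·sin(4) = sin(1)·cos(4) + sin(4)·cos(1) ≈ -0.9589

The sides agree, so this pair does not disprove the claim.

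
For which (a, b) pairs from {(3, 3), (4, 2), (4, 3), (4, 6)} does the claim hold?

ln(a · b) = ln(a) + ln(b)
Testing each pair:
(3, 3): LHS = ln(9) ≈ 2.197, RHS = 2·ln(3) ≈ 2.197 → holds
(4, 2): LHS = ln(8) ≈ 2.079, RHS = ln(2) + ln(4) ≈ 2.079 → holds
(4, 3): LHS = ln(12) ≈ 2.485, RHS = ln(3) + ln(4) ≈ 2.485 → holds
(4, 6): LHS = ln(24) ≈ 3.178, RHS = ln(4) + ln(6) ≈ 3.178 → holds

Every pair satisfies the claim.

Answer: All pairs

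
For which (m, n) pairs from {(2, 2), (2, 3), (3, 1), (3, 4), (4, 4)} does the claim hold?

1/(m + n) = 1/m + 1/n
None

Testing each pair:
(2, 2): LHS = 1/4, RHS = 1 → fails
(2, 3): LHS = 1/5, RHS = 5/6 → fails
(3, 1): LHS = 1/4, RHS = 4/3 → fails
(3, 4): LHS = 1/7, RHS = 7/12 → fails
(4, 4): LHS = 1/8, RHS = 1/2 → fails

No pair satisfies the claim.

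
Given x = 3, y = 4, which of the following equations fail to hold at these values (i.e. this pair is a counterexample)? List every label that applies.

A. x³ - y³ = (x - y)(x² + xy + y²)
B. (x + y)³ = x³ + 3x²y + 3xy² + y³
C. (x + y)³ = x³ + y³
Evaluating each claim at the given values:
A. LHS = -37, RHS = -37 → holds here (LHS = RHS)
B. LHS = 343, RHS = 343 → holds here (LHS = RHS)
C. LHS = 343, RHS = 91 → fails here (LHS ≠ RHS)

Answer: C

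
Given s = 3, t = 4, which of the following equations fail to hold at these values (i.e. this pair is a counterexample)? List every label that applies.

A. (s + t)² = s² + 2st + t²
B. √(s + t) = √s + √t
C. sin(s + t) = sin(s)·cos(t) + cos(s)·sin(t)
Evaluating each claim at the given values:
A. LHS = 49, RHS = 49 → holds here (LHS = RHS)
B. LHS = √(7) ≈ 2.646, RHS = √(3) + 2 ≈ 3.732 → fails here (LHS ≠ RHS)
C. LHS = sin(7) ≈ 0.657, RHS = sin(3)·cos(4) + sin(4)·cos(3) ≈ 0.657 → holds here (LHS = RHS)

Answer: B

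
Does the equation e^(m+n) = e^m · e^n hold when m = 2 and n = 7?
Holds

Substituting m = 2, n = 7:

LHS = e^(2+7) = e^9 ≈ 8103
RHS = e^2 · e^7 = e^9 ≈ 8103

LHS = RHS, so the equation holds at this point.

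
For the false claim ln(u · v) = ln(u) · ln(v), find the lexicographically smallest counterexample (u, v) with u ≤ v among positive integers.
At (1, 1): both sides equal 0, so it holds there.

Substituting (1, 2) into the claim:
LHS = ln(1 · 2) = ln(2) ≈ 0.6931
RHS = ln(1) · ln(2) = 0

Since LHS ≠ RHS, this pair disproves the claim, and no lexicographically smaller pair (u ≤ v, positive integers) does.

For instance (6, 6) is also a counterexample (LHS = ln(36) ≈ 3.584, RHS = ln(6)² ≈ 3.21), but it's lexicographically larger.

Answer: (u, v) = (1, 2)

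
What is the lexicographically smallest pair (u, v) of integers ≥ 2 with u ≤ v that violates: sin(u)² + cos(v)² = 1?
(u, v) = (2, 3)

At (2, 2): both sides equal 1, so it holds there.

Substituting (2, 3) into the claim:
LHS = sin(2)² + cos(3)² ≈ 1.807
RHS = 1

Since LHS ≠ RHS, this pair disproves the claim, and no lexicographically smaller pair (u ≤ v, integers ≥ 2) does.

For instance (6, 9) is also a counterexample (LHS = sin(6)² + cos(9)² ≈ 0.9082, RHS = 1), but it's lexicographically larger.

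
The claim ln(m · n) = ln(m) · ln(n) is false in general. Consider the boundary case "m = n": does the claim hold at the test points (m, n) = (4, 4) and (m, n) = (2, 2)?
No, fails at both test points

At (4, 4): LHS = ln(16) ≈ 2.773 ≠ RHS = ln(4)² ≈ 1.922
At (2, 2): LHS = ln(4) ≈ 1.386 ≠ RHS = ln(2)² ≈ 0.4805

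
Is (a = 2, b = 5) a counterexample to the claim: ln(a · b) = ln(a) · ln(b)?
Substituting a = 2, b = 5:
LHS = ln(2 · 5) = ln(10) ≈ 2.303
RHS = ln(2) · ln(5) ≈ 1.116

Since LHS ≠ RHS, this pair disproves the claim.

Answer: Yes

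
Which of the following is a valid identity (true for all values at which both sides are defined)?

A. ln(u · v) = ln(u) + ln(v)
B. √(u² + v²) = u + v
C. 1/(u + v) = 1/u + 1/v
A

A: holds — e.g. at (5, 8), both sides equal ln(40) ≈ 3.689.
B: fails at (5, 5) — LHS = 5·√(2) ≈ 7.071, RHS = 10.
C: fails at (3, 3) — LHS = 1/6, RHS = 2/3.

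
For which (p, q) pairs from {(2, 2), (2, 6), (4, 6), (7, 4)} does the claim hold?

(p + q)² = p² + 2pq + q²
All pairs

Testing each pair:
(2, 2): LHS = 16, RHS = 16 → holds
(2, 6): LHS = 64, RHS = 64 → holds
(4, 6): LHS = 100, RHS = 100 → holds
(7, 4): LHS = 121, RHS = 121 → holds

Every pair satisfies the claim.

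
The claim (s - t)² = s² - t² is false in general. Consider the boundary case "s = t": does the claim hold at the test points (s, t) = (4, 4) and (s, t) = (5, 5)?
Yes, holds at both test points

At (4, 4): LHS = 0, RHS = 0 → equal
At (5, 5): LHS = 0, RHS = 0 → equal

So the claim does hold at both of these boundary points, even though it is not an identity.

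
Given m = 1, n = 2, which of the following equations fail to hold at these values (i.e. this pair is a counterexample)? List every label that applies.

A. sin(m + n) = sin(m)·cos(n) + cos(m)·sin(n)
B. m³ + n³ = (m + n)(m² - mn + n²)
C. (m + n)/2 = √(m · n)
Evaluating each claim at the given values:
A. LHS = sin(3) ≈ 0.1411, RHS = sin(1)·cos(2) + sin(2)·cos(1) ≈ 0.1411 → holds here (LHS = RHS)
B. LHS = 9, RHS = 9 → holds here (LHS = RHS)
C. LHS = 3/2, RHS = √(2) ≈ 1.414 → fails here (LHS ≠ RHS)

Answer: C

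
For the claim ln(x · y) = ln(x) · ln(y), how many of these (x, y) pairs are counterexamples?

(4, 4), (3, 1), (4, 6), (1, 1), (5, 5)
Testing each pair:
(4, 4): LHS = ln(16) ≈ 2.773, RHS = ln(4)² ≈ 1.922 → counterexample
(3, 1): LHS = ln(3) ≈ 1.099, RHS = 0 → counterexample
(4, 6): LHS = ln(24) ≈ 3.178, RHS = ln(4)·ln(6) ≈ 2.484 → counterexample
(1, 1): LHS = 0, RHS = 0 → satisfies claim
(5, 5): LHS = ln(25) ≈ 3.219, RHS = ln(5)² ≈ 2.59 → counterexample

That makes 4 counterexamples.

Answer: 4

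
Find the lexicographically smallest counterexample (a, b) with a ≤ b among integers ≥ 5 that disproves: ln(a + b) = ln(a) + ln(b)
Substituting (5, 5) into the claim:
LHS = ln(5 + 5) = ln(10) ≈ 2.303
RHS = ln(5) + ln(5) = 2·ln(5) ≈ 3.219

Since LHS ≠ RHS, this pair disproves the claim, and no lexicographically smaller pair (a ≤ b, integers ≥ 5) does.

For instance (10, 12) is also a counterexample (LHS = ln(22) ≈ 3.091, RHS = ln(10) + ln(12) ≈ 4.787), but it's lexicographically larger.

Answer: (a, b) = (5, 5)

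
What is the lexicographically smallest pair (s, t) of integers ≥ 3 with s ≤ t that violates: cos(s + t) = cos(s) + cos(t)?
Substituting (3, 3) into the claim:
LHS = cos(3 + 3) = cos(6) ≈ 0.9602
RHS = cos(3) + cos(3) = 2·cos(3) ≈ -1.98

Since LHS ≠ RHS, this pair disproves the claim, and no lexicographically smaller pair (s ≤ t, integers ≥ 3) does.

For instance (10, 10) is also a counterexample (LHS = cos(20) ≈ 0.4081, RHS = 2·cos(10) ≈ -1.678), but it's lexicographically larger.

Answer: (s, t) = (3, 3)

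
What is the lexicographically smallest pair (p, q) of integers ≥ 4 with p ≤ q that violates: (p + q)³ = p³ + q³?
Substituting (4, 4) into the claim:
LHS = (4 + 4)³ = 512
RHS = 4³ + 4³ = 128

Since LHS ≠ RHS, this pair disproves the claim, and no lexicographically smaller pair (p ≤ q, integers ≥ 4) does.

For instance (7, 7) is also a counterexample (LHS = 2744, RHS = 686), but it's lexicographically larger.

Answer: (p, q) = (4, 4)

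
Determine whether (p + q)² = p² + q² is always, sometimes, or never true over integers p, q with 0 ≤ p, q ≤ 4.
Sometimes true

It holds at (p, q) = (4, 0) (both sides equal 16), but fails at (p, q) = (2, 2) (LHS = 16, RHS = 8).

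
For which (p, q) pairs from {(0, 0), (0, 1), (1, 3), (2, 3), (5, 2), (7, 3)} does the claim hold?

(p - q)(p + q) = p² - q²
All pairs

Testing each pair:
(0, 0): LHS = 0, RHS = 0 → holds
(0, 1): LHS = -1, RHS = -1 → holds
(1, 3): LHS = -8, RHS = -8 → holds
(2, 3): LHS = -5, RHS = -5 → holds
(5, 2): LHS = 21, RHS = 21 → holds
(7, 3): LHS = 40, RHS = 40 → holds

Every pair satisfies the claim.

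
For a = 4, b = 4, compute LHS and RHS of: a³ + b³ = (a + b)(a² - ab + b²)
LHS = 4³ + 4³ = 128
RHS = (4 + 4)(4² - 4·4 + 4²) = 128

LHS = RHS: the two sides agree.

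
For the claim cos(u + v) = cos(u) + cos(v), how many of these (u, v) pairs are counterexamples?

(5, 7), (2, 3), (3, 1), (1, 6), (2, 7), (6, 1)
6

Testing each pair:
(5, 7): LHS = cos(12) ≈ 0.8439, RHS = cos(5) + cos(7) ≈ 1.038 → counterexample
(2, 3): LHS = cos(5) ≈ 0.2837, RHS = cos(3) + cos(2) ≈ -1.406 → counterexample
(3, 1): LHS = cos(4) ≈ -0.6536, RHS = cos(3) + cos(1) ≈ -0.4497 → counterexample
(1, 6): LHS = cos(7) ≈ 0.7539, RHS = cos(1) + cos(6) ≈ 1.5 → counterexample
(2, 7): LHS = cos(9) ≈ -0.9111, RHS = cos(2) + cos(7) ≈ 0.3378 → counterexample
(6, 1): LHS = cos(7) ≈ 0.7539, RHS = cos(1) + cos(6) ≈ 1.5 → counterexample

That makes 6 counterexamples.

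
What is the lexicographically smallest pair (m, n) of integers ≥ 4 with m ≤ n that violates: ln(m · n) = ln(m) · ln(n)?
(m, n) = (4, 4)

Substituting (4, 4) into the claim:
LHS = ln(4 · 4) = ln(16) ≈ 2.773
RHS = ln(4) · ln(4) = ln(4)² ≈ 1.922

Since LHS ≠ RHS, this pair disproves the claim, and no lexicographically smaller pair (m ≤ n, integers ≥ 4) does.

For instance (8, 9) is also a counterexample (LHS = ln(72) ≈ 4.277, RHS = ln(8)·ln(9) ≈ 4.569), but it's lexicographically larger.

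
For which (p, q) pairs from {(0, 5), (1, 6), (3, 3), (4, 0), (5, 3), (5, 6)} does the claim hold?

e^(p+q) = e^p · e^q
All pairs

Testing each pair:
(0, 5): LHS = e^5 ≈ 148.4, RHS = e^5 ≈ 148.4 → holds
(1, 6): LHS = e^7 ≈ 1097, RHS = e^7 ≈ 1097 → holds
(3, 3): LHS = e^6 ≈ 403.4, RHS = e^6 ≈ 403.4 → holds
(4, 0): LHS = e^4 ≈ 54.6, RHS = e^4 ≈ 54.6 → holds
(5, 3): LHS = e^8 ≈ 2981, RHS = e^8 ≈ 2981 → holds
(5, 6): LHS = e^11 ≈ 59874.1, RHS = e^11 ≈ 59874.1 → holds

Every pair satisfies the claim.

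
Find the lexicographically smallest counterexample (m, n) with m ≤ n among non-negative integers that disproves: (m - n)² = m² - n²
Substituting (0, 1) into the claim:
LHS = (0 - 1)² = 1
RHS = 0² - 1² = -1

Since LHS ≠ RHS, this pair disproves the claim, and no lexicographically smaller pair (m ≤ n, non-negative integers) does.

For instance (2, 3) is also a counterexample (LHS = 1, RHS = -5), but it's lexicographically larger.

Answer: (m, n) = (0, 1)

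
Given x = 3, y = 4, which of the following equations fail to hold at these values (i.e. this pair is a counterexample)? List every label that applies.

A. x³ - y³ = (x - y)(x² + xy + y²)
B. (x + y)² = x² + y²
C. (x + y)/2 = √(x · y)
B, C

Evaluating each claim at the given values:
A. LHS = -37, RHS = -37 → holds here (LHS = RHS)
B. LHS = 49, RHS = 25 → fails here (LHS ≠ RHS)
C. LHS = 7/2, RHS = 2·√(3) ≈ 3.464 → fails here (LHS ≠ RHS)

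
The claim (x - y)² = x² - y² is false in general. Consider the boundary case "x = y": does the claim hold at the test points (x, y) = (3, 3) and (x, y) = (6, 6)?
Yes, holds at both test points

At (3, 3): LHS = 0, RHS = 0 → equal
At (6, 6): LHS = 0, RHS = 0 → equal

So the claim does hold at both of these boundary points, even though it is not an identity.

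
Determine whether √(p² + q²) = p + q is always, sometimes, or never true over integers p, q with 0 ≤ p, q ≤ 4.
Sometimes true

It holds at (p, q) = (2, 0) (both sides equal 2), but fails at (p, q) = (3, 2) (LHS = √(13) ≈ 3.606, RHS = 5).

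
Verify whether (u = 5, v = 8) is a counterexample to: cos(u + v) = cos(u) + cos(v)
Substituting u = 5, v = 8:
LHS = cos(5 + 8) = cos(13) ≈ 0.9074
RHS = cos(5) + cos(8) ≈ 0.1382

Since LHS ≠ RHS, this pair disproves the claim.

Answer: Yes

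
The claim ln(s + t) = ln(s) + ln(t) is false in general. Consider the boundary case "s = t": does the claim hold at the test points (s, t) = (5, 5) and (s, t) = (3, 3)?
At (5, 5): LHS = ln(10) ≈ 2.303 ≠ RHS = 2·ln(5) ≈ 3.219
At (3, 3): LHS = ln(6) ≈ 1.792 ≠ RHS = 2·ln(3) ≈ 2.197

Answer: No, fails at both test points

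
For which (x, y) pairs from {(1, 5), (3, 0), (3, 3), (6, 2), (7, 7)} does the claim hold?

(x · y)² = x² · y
Testing each pair:
(1, 5): LHS = 25, RHS = 5 → fails
(3, 0): LHS = 0, RHS = 0 → holds
(3, 3): LHS = 81, RHS = 27 → fails
(6, 2): LHS = 144, RHS = 72 → fails
(7, 7): LHS = 2401, RHS = 343 → fails

1 of 5 pairs satisfies the claim.

Answer: (3, 0)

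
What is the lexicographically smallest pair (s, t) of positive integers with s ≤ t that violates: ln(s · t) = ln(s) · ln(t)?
At (1, 1): both sides equal 0, so it holds there.

Substituting (1, 2) into the claim:
LHS = ln(1 · 2) = ln(2) ≈ 0.6931
RHS = ln(1) · ln(2) = 0

Since LHS ≠ RHS, this pair disproves the claim, and no lexicographically smaller pair (s ≤ t, positive integers) does.

For instance (1, 4) is also a counterexample (LHS = ln(4) ≈ 1.386, RHS = 0), but it's lexicographically larger.

Answer: (s, t) = (1, 2)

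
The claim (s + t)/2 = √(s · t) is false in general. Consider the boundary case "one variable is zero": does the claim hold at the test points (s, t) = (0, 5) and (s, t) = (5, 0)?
At (0, 5): LHS = 5/2 ≠ RHS = 0
At (5, 0): LHS = 5/2 ≠ RHS = 0

Answer: No, fails at both test points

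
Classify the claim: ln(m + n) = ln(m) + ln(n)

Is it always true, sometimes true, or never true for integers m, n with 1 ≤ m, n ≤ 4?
Sometimes true

It holds at (m, n) = (2, 2) (both sides equal ln(4) ≈ 1.386), but fails at (m, n) = (1, 4) (LHS = ln(5) ≈ 1.609, RHS = ln(4) ≈ 1.386).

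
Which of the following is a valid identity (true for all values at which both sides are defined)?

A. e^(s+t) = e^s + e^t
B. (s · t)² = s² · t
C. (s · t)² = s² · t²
A: fails at (0, 1) — LHS = e ≈ 2.718, RHS = 1 + e ≈ 3.718.
B: fails at (6, 7) — LHS = 1764, RHS = 252.
C: holds — e.g. at (4, 5), both sides equal 400.

Answer: C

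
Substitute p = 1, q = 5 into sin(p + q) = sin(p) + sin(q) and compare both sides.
LHS = sin(1 + 5) = sin(6) ≈ -0.2794
RHS = sin(1) + sin(5) ≈ -0.1175

LHS ≠ RHS (they differ by about 0.162), so the equation does not hold here.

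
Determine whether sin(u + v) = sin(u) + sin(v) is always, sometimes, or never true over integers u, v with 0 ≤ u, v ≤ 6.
Sometimes true

It holds at (u, v) = (0, 4) (both sides equal sin(4) ≈ -0.7568), but fails at (u, v) = (2, 5) (LHS = sin(7) ≈ 0.657, RHS = sin(5) + sin(2) ≈ -0.04963).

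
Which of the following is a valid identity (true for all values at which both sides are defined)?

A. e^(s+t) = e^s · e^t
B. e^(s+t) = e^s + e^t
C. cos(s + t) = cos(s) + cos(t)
A

A: holds — e.g. at (3, 5), both sides equal e^8 ≈ 2981.
B: fails at (1, 2) — LHS = e^3 ≈ 20.09, RHS = e + e^2 ≈ 10.11.
C: fails at (2, 2) — LHS = cos(4) ≈ -0.6536, RHS = 2·cos(2) ≈ -0.8323.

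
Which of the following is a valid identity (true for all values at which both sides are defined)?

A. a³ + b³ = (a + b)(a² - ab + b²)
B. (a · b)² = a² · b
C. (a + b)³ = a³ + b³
A

A: holds — e.g. at (2, 5), both sides equal 133.
B: fails at (2, 5) — LHS = 100, RHS = 20.
C: fails at (1, 4) — LHS = 125, RHS = 65.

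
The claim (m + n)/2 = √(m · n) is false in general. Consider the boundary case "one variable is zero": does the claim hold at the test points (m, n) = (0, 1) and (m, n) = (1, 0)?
No, fails at both test points

At (0, 1): LHS = 1/2 ≠ RHS = 0
At (1, 0): LHS = 1/2 ≠ RHS = 0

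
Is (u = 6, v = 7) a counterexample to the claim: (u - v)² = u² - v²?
Yes

Substituting u = 6, v = 7:
LHS = (6 - 7)² = 1
RHS = 6² - 7² = -13

Since LHS ≠ RHS, this pair disproves the claim.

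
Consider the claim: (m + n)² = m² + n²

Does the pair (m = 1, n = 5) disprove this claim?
Substituting m = 1, n = 5:
LHS = (1 + 5)² = 36
RHS = 1² + 5² = 26

Since LHS ≠ RHS, this pair disproves the claim.

Answer: Yes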